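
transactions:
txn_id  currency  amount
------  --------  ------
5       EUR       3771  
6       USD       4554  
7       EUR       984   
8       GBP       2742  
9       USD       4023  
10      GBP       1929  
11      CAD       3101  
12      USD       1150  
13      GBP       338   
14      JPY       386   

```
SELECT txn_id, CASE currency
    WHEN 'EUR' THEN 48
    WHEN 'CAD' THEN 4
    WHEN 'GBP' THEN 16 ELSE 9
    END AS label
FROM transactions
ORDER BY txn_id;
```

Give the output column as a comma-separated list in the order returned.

txn_id=5: currency='EUR' → 48
txn_id=6: ELSE → 9
txn_id=7: currency='EUR' → 48
txn_id=8: currency='GBP' → 16
txn_id=9: ELSE → 9
txn_id=10: currency='GBP' → 16
txn_id=11: currency='CAD' → 4
txn_id=12: ELSE → 9
txn_id=13: currency='GBP' → 16
txn_id=14: ELSE → 9

48, 9, 48, 16, 9, 16, 4, 9, 16, 9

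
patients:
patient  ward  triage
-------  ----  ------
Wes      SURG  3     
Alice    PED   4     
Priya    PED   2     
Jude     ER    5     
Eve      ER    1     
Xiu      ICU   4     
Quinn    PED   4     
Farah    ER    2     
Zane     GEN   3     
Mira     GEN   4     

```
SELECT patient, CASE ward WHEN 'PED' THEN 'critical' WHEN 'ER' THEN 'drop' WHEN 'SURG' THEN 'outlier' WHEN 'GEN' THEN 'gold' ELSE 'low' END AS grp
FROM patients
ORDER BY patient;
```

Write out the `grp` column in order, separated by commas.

critical, drop, drop, drop, gold, critical, critical, outlier, low, gold

patient=Alice: ward='PED' → critical
patient=Eve: ward='ER' → drop
patient=Farah: ward='ER' → drop
patient=Jude: ward='ER' → drop
patient=Mira: ward='GEN' → gold
patient=Priya: ward='PED' → critical
patient=Quinn: ward='PED' → critical
patient=Wes: ward='SURG' → outlier
patient=Xiu: ELSE → low
patient=Zane: ward='GEN' → gold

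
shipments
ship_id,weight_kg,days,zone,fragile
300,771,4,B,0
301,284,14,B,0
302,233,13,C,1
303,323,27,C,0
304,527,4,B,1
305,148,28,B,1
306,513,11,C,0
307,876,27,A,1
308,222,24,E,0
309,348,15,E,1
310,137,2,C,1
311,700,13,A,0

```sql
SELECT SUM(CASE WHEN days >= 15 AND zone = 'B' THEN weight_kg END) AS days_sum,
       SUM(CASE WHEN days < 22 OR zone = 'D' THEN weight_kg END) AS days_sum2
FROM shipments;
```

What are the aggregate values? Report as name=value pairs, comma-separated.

days_sum=148, days_sum2=3513

[days_sum: days >= 15 AND zone = 'B']
ship_id=300: ✗
ship_id=301: ✗
ship_id=302: ✗
ship_id=303: ✗
ship_id=304: ✗
ship_id=305: ✓ → 148
ship_id=306: ✗
ship_id=307: ✗
ship_id=308: ✗
ship_id=309: ✗
ship_id=310: ✗
ship_id=311: ✗
days_sum = 148
—
[days_sum2: days < 22 OR zone = 'D']
ship_id=300: ✓ → 771
ship_id=301: ✓ → 284
ship_id=302: ✓ → 233
ship_id=303: ✗
ship_id=304: ✓ → 527
ship_id=305: ✗
ship_id=306: ✓ → 513
ship_id=307: ✗
ship_id=308: ✗
ship_id=309: ✓ → 348
ship_id=310: ✓ → 137
ship_id=311: ✓ → 700
days_sum2 = 771 + 284 + 233 + 527 + 513 + 348 + 137 + 700 = 3513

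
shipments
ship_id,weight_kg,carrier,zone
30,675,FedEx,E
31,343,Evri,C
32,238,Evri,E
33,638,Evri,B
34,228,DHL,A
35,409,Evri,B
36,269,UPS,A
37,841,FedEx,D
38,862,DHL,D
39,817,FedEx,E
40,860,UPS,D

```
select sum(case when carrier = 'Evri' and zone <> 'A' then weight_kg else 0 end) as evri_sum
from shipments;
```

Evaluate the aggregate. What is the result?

ship_id=30: ✗
ship_id=31: ✓ → 343
ship_id=32: ✓ → 238
ship_id=33: ✓ → 638
ship_id=34: ✗
ship_id=35: ✓ → 409
ship_id=36: ✗
ship_id=37: ✗
ship_id=38: ✗
ship_id=39: ✗
ship_id=40: ✗
evri_sum = 343 + 238 + 638 + 409 = 1628

1628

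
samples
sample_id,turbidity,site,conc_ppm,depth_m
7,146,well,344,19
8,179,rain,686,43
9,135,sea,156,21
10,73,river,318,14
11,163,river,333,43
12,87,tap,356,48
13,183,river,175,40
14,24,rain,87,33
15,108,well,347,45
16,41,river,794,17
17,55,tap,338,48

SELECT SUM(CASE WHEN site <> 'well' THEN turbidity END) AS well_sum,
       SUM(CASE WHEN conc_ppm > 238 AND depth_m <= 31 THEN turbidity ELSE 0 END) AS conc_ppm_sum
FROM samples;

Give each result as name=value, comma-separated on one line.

[well_sum: site <> 'well']
sample_id=7: ✗
sample_id=8: ✓ → 179
sample_id=9: ✓ → 135
sample_id=10: ✓ → 73
sample_id=11: ✓ → 163
sample_id=12: ✓ → 87
sample_id=13: ✓ → 183
sample_id=14: ✓ → 24
sample_id=15: ✗
sample_id=16: ✓ → 41
sample_id=17: ✓ → 55
well_sum = 179 + 135 + 73 + 163 + 87 + 183 + 24 + 41 + 55 = 940
—
[conc_ppm_sum: conc_ppm > 238 AND depth_m <= 31]
sample_id=7: ✓ → 146
sample_id=8: ✗
sample_id=9: ✗
sample_id=10: ✓ → 73
sample_id=11: ✗
sample_id=12: ✗
sample_id=13: ✗
sample_id=14: ✗
sample_id=15: ✗
sample_id=16: ✓ → 41
sample_id=17: ✗
conc_ppm_sum = 146 + 73 + 41 = 260

well_sum=940, conc_ppm_sum=260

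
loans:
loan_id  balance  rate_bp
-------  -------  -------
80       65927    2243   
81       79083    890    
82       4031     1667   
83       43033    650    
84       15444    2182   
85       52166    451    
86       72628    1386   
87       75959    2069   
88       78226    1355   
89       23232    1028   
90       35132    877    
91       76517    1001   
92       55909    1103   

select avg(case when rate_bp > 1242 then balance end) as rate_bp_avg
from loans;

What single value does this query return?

loan_id=80: ✓ → 65927
loan_id=81: ✗
loan_id=82: ✓ → 4031
loan_id=83: ✗
loan_id=84: ✓ → 15444
loan_id=85: ✗
loan_id=86: ✓ → 72628
loan_id=87: ✓ → 75959
loan_id=88: ✓ → 78226
loan_id=89: ✗
loan_id=90: ✗
loan_id=91: ✗
loan_id=92: ✗
rate_bp_avg = (65927 + 4031 + 15444 + 72628 + 75959 + 78226) / 6 = 52035.8333333333

52035.8333333333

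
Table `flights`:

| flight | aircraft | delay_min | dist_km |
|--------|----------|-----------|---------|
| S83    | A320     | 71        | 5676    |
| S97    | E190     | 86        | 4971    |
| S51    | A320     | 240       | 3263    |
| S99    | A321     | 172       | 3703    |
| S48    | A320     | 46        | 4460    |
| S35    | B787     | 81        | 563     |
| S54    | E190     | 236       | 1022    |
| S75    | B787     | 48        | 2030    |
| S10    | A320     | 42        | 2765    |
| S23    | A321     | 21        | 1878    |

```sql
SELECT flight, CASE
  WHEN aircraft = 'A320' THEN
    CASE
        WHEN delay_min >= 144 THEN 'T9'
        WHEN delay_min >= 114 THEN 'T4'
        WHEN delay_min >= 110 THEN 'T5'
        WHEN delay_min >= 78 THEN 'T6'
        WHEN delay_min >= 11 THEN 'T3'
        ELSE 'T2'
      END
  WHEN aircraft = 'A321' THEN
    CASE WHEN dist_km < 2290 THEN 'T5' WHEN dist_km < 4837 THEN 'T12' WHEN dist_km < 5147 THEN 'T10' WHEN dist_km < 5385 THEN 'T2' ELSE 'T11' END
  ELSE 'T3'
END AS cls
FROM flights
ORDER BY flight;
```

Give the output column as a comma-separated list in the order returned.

flight=S10: aircraft='A320' → inner[delay_min >= 11] → T3
flight=S23: aircraft='A321' → inner[dist_km < 2290] → T5
flight=S35: aircraft='B787' → outer ELSE → T3
flight=S48: aircraft='A320' → inner[delay_min >= 11] → T3
flight=S51: aircraft='A320' → inner[delay_min >= 144] → T9
flight=S54: aircraft='E190' → outer ELSE → T3
flight=S75: aircraft='B787' → outer ELSE → T3
flight=S83: aircraft='A320' → inner[delay_min >= 11] → T3
flight=S97: aircraft='E190' → outer ELSE → T3
flight=S99: aircraft='A321' → inner[dist_km < 4837] → T12

T3, T5, T3, T3, T9, T3, T3, T3, T3, T12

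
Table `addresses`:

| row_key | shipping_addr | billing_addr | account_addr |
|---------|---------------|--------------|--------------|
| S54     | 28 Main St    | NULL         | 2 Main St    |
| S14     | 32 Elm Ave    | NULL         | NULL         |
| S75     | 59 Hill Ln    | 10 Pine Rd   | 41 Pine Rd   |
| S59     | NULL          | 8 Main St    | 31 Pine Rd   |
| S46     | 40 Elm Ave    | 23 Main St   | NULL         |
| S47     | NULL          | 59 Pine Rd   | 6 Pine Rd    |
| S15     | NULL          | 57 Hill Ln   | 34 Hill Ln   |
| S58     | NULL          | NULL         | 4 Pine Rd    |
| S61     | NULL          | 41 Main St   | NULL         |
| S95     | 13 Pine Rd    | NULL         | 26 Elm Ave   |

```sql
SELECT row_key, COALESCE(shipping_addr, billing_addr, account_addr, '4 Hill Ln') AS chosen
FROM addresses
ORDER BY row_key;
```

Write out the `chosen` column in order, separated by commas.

32 Elm Ave, 57 Hill Ln, 40 Elm Ave, 59 Pine Rd, 28 Main St, 4 Pine Rd, 8 Main St, 41 Main St, 59 Hill Ln, 13 Pine Rd

row_key=S14: shipping_addr=32 Elm Ave → 32 Elm Ave
row_key=S15: shipping_addr=NULL, billing_addr=57 Hill Ln → 57 Hill Ln
row_key=S46: shipping_addr=40 Elm Ave → 40 Elm Ave
row_key=S47: shipping_addr=NULL, billing_addr=59 Pine Rd → 59 Pine Rd
row_key=S54: shipping_addr=28 Main St → 28 Main St
row_key=S58: shipping_addr=NULL, billing_addr=NULL, account_addr=4 Pine Rd → 4 Pine Rd
row_key=S59: shipping_addr=NULL, billing_addr=8 Main St → 8 Main St
row_key=S61: shipping_addr=NULL, billing_addr=41 Main St → 41 Main St
row_key=S75: shipping_addr=59 Hill Ln → 59 Hill Ln
row_key=S95: shipping_addr=13 Pine Rd → 13 Pine Rd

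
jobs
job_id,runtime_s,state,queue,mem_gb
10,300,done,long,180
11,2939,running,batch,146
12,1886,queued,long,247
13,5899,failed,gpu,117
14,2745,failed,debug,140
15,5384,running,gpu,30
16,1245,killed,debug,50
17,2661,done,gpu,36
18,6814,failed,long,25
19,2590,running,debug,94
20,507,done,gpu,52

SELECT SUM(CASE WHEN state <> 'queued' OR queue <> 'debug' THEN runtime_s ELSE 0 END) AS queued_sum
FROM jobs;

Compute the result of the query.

32970

job_id=10: ✓ → 300
job_id=11: ✓ → 2939
job_id=12: ✓ → 1886
job_id=13: ✓ → 5899
job_id=14: ✓ → 2745
job_id=15: ✓ → 5384
job_id=16: ✓ → 1245
job_id=17: ✓ → 2661
job_id=18: ✓ → 6814
job_id=19: ✓ → 2590
job_id=20: ✓ → 507
queued_sum = 300 + 2939 + 1886 + 5899 + 2745 + 5384 + 1245 + 2661 + 6814 + 2590 + 507 = 32970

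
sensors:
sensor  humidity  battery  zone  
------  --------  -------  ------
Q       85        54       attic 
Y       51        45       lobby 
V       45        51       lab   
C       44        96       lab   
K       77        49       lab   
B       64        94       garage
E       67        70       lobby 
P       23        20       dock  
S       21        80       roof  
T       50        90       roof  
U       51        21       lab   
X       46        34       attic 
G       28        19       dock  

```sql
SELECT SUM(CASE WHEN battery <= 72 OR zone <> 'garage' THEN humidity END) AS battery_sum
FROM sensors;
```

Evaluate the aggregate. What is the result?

sensor=Q: ✓ → 85
sensor=Y: ✓ → 51
sensor=V: ✓ → 45
sensor=C: ✓ → 44
sensor=K: ✓ → 77
sensor=B: ✗
sensor=E: ✓ → 67
sensor=P: ✓ → 23
sensor=S: ✓ → 21
sensor=T: ✓ → 50
sensor=U: ✓ → 51
sensor=X: ✓ → 46
sensor=G: ✓ → 28
battery_sum = 85 + 51 + 45 + 44 + 77 + 67 + 23 + 21 + 50 + 51 + 46 + 28 = 588

588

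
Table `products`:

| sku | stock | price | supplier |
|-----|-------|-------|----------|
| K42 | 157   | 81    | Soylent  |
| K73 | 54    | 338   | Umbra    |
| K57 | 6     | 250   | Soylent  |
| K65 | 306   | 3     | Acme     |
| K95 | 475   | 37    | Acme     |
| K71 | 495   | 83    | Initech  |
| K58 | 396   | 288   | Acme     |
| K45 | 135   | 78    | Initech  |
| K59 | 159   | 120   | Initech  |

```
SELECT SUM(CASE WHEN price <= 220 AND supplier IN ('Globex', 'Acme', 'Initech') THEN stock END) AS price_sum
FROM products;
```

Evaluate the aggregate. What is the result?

1570

sku=K42: ✗
sku=K73: ✗
sku=K57: ✗
sku=K65: ✓ → 306
sku=K95: ✓ → 475
sku=K71: ✓ → 495
sku=K58: ✗
sku=K45: ✓ → 135
sku=K59: ✓ → 159
price_sum = 306 + 475 + 495 + 135 + 159 = 1570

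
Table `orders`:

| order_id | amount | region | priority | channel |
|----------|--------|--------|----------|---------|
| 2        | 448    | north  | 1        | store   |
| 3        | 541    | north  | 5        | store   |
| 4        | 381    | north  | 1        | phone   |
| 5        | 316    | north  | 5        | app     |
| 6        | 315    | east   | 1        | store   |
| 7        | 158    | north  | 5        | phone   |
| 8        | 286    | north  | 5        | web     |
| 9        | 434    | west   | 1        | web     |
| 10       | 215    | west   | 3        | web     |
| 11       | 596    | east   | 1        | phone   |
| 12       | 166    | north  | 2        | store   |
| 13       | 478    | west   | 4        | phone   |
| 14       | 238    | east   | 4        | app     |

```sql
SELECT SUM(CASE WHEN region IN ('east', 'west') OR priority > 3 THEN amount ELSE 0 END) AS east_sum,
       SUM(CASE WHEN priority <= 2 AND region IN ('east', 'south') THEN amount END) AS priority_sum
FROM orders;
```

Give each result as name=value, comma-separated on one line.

east_sum=3577, priority_sum=911

[east_sum: region IN ('east', 'west') OR priority > 3]
order_id=2: ✗
order_id=3: ✓ → 541
order_id=4: ✗
order_id=5: ✓ → 316
order_id=6: ✓ → 315
order_id=7: ✓ → 158
order_id=8: ✓ → 286
order_id=9: ✓ → 434
order_id=10: ✓ → 215
order_id=11: ✓ → 596
order_id=12: ✗
order_id=13: ✓ → 478
order_id=14: ✓ → 238
east_sum = 541 + 316 + 315 + 158 + 286 + 434 + 215 + 596 + 478 + 238 = 3577
—
[priority_sum: priority <= 2 AND region IN ('east', 'south')]
order_id=2: ✗
order_id=3: ✗
order_id=4: ✗
order_id=5: ✗
order_id=6: ✓ → 315
order_id=7: ✗
order_id=8: ✗
order_id=9: ✗
order_id=10: ✗
order_id=11: ✓ → 596
order_id=12: ✗
order_id=13: ✗
order_id=14: ✗
priority_sum = 315 + 596 = 911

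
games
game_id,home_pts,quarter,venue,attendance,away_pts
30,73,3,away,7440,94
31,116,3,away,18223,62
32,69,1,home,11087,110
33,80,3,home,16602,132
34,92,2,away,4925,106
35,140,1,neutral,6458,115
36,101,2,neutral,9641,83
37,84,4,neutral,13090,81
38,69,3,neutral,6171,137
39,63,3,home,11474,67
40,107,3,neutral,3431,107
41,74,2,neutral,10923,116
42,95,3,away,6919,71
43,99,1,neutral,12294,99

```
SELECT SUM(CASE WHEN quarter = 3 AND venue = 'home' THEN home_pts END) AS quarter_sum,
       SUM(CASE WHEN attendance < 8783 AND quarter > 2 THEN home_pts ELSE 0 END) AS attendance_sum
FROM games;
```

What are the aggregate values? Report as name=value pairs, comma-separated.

quarter_sum=143, attendance_sum=344

[quarter_sum: quarter = 3 AND venue = 'home']
game_id=30: ✗
game_id=31: ✗
game_id=32: ✗
game_id=33: ✓ → 80
game_id=34: ✗
game_id=35: ✗
game_id=36: ✗
game_id=37: ✗
game_id=38: ✗
game_id=39: ✓ → 63
game_id=40: ✗
game_id=41: ✗
game_id=42: ✗
game_id=43: ✗
quarter_sum = 80 + 63 = 143
—
[attendance_sum: attendance < 8783 AND quarter > 2]
game_id=30: ✓ → 73
game_id=31: ✗
game_id=32: ✗
game_id=33: ✗
game_id=34: ✗
game_id=35: ✗
game_id=36: ✗
game_id=37: ✗
game_id=38: ✓ → 69
game_id=39: ✗
game_id=40: ✓ → 107
game_id=41: ✗
game_id=42: ✓ → 95
game_id=43: ✗
attendance_sum = 73 + 69 + 107 + 95 = 344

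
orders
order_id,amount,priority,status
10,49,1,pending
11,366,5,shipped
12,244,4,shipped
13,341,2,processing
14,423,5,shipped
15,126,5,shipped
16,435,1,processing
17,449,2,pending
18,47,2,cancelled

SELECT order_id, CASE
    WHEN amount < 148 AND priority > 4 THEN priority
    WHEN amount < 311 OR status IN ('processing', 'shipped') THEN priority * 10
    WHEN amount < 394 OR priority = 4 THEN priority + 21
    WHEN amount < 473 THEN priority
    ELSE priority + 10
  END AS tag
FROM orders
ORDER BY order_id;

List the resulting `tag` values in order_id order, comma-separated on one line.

order_id=10: amount < 311 OR status IN ('processing', 'shipped') → 10
order_id=11: amount < 311 OR status IN ('processing', 'shipped') → 50
order_id=12: amount < 311 OR status IN ('processing', 'shipped') → 40
order_id=13: amount < 311 OR status IN ('processing', 'shipped') → 20
order_id=14: amount < 311 OR status IN ('processing', 'shipped') → 50
order_id=15: amount < 148 AND priority > 4 → 5
order_id=16: amount < 311 OR status IN ('processing', 'shipped') → 10
order_id=17: amount < 473 → 2
order_id=18: amount < 311 OR status IN ('processing', 'shipped') → 20

10, 50, 40, 20, 50, 5, 10, 2, 20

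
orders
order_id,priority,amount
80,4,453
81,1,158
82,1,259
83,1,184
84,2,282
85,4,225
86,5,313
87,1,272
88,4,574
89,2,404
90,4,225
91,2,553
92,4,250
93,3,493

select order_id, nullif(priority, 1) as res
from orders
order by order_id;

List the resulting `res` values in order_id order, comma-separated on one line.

4, NULL, NULL, NULL, 2, 4, 5, NULL, 4, 2, 4, 2, 4, 3

order_id=80: priority=4 vs 1: differ → 4
order_id=81: priority=1 vs 1: equal → NULL
order_id=82: priority=1 vs 1: equal → NULL
order_id=83: priority=1 vs 1: equal → NULL
order_id=84: priority=2 vs 1: differ → 2
order_id=85: priority=4 vs 1: differ → 4
order_id=86: priority=5 vs 1: differ → 5
order_id=87: priority=1 vs 1: equal → NULL
order_id=88: priority=4 vs 1: differ → 4
order_id=89: priority=2 vs 1: differ → 2
order_id=90: priority=4 vs 1: differ → 4
order_id=91: priority=2 vs 1: differ → 2
order_id=92: priority=4 vs 1: differ → 4
order_id=93: priority=3 vs 1: differ → 3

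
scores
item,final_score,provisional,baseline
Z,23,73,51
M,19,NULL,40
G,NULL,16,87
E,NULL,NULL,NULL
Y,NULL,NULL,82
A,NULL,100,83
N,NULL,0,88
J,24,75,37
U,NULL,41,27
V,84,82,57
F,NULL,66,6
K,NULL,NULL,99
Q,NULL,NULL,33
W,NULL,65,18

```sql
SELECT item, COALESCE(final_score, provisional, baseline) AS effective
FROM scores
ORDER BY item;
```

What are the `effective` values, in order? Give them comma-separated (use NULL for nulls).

item=A: final_score=NULL, provisional=100 → 100
item=E: final_score=NULL, provisional=NULL, baseline=NULL (all NULL) → NULL
item=F: final_score=NULL, provisional=66 → 66
item=G: final_score=NULL, provisional=16 → 16
item=J: final_score=24 → 24
item=K: final_score=NULL, provisional=NULL, baseline=99 → 99
item=M: final_score=19 → 19
item=N: final_score=NULL, provisional=0 → 0
item=Q: final_score=NULL, provisional=NULL, baseline=33 → 33
item=U: final_score=NULL, provisional=41 → 41
item=V: final_score=84 → 84
item=W: final_score=NULL, provisional=65 → 65
item=Y: final_score=NULL, provisional=NULL, baseline=82 → 82
item=Z: final_score=23 → 23

100, NULL, 66, 16, 24, 99, 19, 0, 33, 41, 84, 65, 82, 23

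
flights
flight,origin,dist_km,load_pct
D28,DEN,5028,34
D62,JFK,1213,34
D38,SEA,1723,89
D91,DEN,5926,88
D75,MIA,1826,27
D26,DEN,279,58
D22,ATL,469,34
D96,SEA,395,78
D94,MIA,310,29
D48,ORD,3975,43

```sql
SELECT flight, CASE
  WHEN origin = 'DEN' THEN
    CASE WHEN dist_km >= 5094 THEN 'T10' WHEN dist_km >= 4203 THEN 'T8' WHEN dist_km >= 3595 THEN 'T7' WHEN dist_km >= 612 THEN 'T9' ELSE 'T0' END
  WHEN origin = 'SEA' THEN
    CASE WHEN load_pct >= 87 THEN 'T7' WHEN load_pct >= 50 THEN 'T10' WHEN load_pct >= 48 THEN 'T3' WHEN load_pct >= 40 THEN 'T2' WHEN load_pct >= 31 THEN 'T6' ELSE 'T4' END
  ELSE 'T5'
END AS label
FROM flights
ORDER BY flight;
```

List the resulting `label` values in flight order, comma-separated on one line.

T5, T0, T8, T7, T5, T5, T5, T10, T5, T10

flight=D22: origin='ATL' → outer ELSE → T5
flight=D26: origin='DEN' → inner[ELSE] → T0
flight=D28: origin='DEN' → inner[dist_km >= 4203] → T8
flight=D38: origin='SEA' → inner[load_pct >= 87] → T7
flight=D48: origin='ORD' → outer ELSE → T5
flight=D62: origin='JFK' → outer ELSE → T5
flight=D75: origin='MIA' → outer ELSE → T5
flight=D91: origin='DEN' → inner[dist_km >= 5094] → T10
flight=D94: origin='MIA' → outer ELSE → T5
flight=D96: origin='SEA' → inner[load_pct >= 50] → T10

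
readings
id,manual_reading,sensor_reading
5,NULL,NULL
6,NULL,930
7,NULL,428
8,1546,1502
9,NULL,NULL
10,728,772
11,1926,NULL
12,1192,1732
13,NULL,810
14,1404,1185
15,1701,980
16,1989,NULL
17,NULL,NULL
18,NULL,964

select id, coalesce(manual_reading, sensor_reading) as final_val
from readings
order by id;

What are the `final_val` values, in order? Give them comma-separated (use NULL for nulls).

NULL, 930, 428, 1546, NULL, 728, 1926, 1192, 810, 1404, 1701, 1989, NULL, 964

id=5: manual_reading=NULL, sensor_reading=NULL (all NULL) → NULL
id=6: manual_reading=NULL, sensor_reading=930 → 930
id=7: manual_reading=NULL, sensor_reading=428 → 428
id=8: manual_reading=1546 → 1546
id=9: manual_reading=NULL, sensor_reading=NULL (all NULL) → NULL
id=10: manual_reading=728 → 728
id=11: manual_reading=1926 → 1926
id=12: manual_reading=1192 → 1192
id=13: manual_reading=NULL, sensor_reading=810 → 810
id=14: manual_reading=1404 → 1404
id=15: manual_reading=1701 → 1701
id=16: manual_reading=1989 → 1989
id=17: manual_reading=NULL, sensor_reading=NULL (all NULL) → NULL
id=18: manual_reading=NULL, sensor_reading=964 → 964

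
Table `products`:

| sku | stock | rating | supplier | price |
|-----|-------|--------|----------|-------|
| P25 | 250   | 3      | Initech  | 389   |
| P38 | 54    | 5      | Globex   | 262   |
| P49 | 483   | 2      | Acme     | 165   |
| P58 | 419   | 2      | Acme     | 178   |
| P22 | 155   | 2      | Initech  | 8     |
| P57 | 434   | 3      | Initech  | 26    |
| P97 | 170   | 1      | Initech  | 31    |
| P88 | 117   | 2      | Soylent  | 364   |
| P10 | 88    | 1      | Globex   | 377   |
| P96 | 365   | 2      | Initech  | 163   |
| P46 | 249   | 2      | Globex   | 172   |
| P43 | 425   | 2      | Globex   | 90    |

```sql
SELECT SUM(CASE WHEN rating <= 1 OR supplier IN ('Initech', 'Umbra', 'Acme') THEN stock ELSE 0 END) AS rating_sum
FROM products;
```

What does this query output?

2364

sku=P25: ✓ → 250
sku=P38: ✗
sku=P49: ✓ → 483
sku=P58: ✓ → 419
sku=P22: ✓ → 155
sku=P57: ✓ → 434
sku=P97: ✓ → 170
sku=P88: ✗
sku=P10: ✓ → 88
sku=P96: ✓ → 365
sku=P46: ✗
sku=P43: ✗
rating_sum = 250 + 483 + 419 + 155 + 434 + 170 + 88 + 365 = 2364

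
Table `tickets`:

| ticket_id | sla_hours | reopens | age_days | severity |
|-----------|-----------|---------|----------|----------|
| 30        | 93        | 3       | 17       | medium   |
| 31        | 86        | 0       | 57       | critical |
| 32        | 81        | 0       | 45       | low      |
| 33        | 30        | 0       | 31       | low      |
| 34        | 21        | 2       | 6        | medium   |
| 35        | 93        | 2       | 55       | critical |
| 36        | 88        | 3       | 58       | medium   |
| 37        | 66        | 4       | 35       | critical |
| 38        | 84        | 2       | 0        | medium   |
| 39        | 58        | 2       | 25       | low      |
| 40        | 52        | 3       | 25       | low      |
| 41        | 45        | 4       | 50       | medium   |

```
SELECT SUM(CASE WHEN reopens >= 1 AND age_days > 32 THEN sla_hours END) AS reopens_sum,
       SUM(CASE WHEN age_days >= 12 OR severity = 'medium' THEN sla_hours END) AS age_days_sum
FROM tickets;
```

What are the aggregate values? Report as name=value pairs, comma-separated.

[reopens_sum: reopens >= 1 AND age_days > 32]
ticket_id=30: ✗
ticket_id=31: ✗
ticket_id=32: ✗
ticket_id=33: ✗
ticket_id=34: ✗
ticket_id=35: ✓ → 93
ticket_id=36: ✓ → 88
ticket_id=37: ✓ → 66
ticket_id=38: ✗
ticket_id=39: ✗
ticket_id=40: ✗
ticket_id=41: ✓ → 45
reopens_sum = 93 + 88 + 66 + 45 = 292
—
[age_days_sum: age_days >= 12 OR severity = 'medium']
ticket_id=30: ✓ → 93
ticket_id=31: ✓ → 86
ticket_id=32: ✓ → 81
ticket_id=33: ✓ → 30
ticket_id=34: ✓ → 21
ticket_id=35: ✓ → 93
ticket_id=36: ✓ → 88
ticket_id=37: ✓ → 66
ticket_id=38: ✓ → 84
ticket_id=39: ✓ → 58
ticket_id=40: ✓ → 52
ticket_id=41: ✓ → 45
age_days_sum = 93 + 86 + 81 + 30 + 21 + 93 + 88 + 66 + 84 + 58 + 52 + 45 = 797

reopens_sum=292, age_days_sum=797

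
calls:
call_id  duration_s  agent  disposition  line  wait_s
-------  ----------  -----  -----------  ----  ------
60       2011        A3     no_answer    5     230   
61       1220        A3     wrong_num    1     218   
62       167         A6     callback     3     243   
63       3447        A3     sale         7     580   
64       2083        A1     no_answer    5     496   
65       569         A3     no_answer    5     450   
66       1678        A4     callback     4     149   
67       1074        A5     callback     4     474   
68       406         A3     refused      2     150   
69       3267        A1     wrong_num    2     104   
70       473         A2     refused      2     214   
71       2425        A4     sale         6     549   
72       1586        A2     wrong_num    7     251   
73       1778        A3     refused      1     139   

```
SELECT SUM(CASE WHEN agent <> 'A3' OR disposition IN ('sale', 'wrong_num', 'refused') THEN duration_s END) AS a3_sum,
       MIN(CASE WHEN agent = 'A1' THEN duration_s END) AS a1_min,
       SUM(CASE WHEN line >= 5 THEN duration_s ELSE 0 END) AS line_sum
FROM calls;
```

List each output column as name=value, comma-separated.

[a3_sum: agent <> 'A3' OR disposition IN ('sale', 'wrong_num', 'refused')]
call_id=60: ✗
call_id=61: ✓ → 1220
call_id=62: ✓ → 167
call_id=63: ✓ → 3447
call_id=64: ✓ → 2083
call_id=65: ✗
call_id=66: ✓ → 1678
call_id=67: ✓ → 1074
call_id=68: ✓ → 406
call_id=69: ✓ → 3267
call_id=70: ✓ → 473
call_id=71: ✓ → 2425
call_id=72: ✓ → 1586
call_id=73: ✓ → 1778
a3_sum = 1220 + 167 + 3447 + 2083 + 1678 + 1074 + 406 + 3267 + 473 + 2425 + 1586 + 1778 = 19604
—
[a1_min: agent = 'A1']
call_id=60: ✗
call_id=61: ✗
call_id=62: ✗
call_id=63: ✗
call_id=64: ✓ → 2083
call_id=65: ✗
call_id=66: ✗
call_id=67: ✗
call_id=68: ✗
call_id=69: ✓ → 3267
call_id=70: ✗
call_id=71: ✗
call_id=72: ✗
call_id=73: ✗
a1_min = MIN(2083, 3267) = 2083
—
[line_sum: line >= 5]
call_id=60: ✓ → 2011
call_id=61: ✗
call_id=62: ✗
call_id=63: ✓ → 3447
call_id=64: ✓ → 2083
call_id=65: ✓ → 569
call_id=66: ✗
call_id=67: ✗
call_id=68: ✗
call_id=69: ✗
call_id=70: ✗
call_id=71: ✓ → 2425
call_id=72: ✓ → 1586
call_id=73: ✗
line_sum = 2011 + 3447 + 2083 + 569 + 2425 + 1586 = 12121

a3_sum=19604, a1_min=2083, line_sum=12121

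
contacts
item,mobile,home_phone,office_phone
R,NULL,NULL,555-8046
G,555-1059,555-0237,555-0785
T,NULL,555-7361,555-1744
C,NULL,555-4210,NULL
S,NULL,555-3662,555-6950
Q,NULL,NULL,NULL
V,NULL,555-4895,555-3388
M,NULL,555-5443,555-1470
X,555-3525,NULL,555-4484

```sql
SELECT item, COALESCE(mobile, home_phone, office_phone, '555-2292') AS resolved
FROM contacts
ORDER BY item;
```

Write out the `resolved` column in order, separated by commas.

item=C: mobile=NULL, home_phone=555-4210 → 555-4210
item=G: mobile=555-1059 → 555-1059
item=M: mobile=NULL, home_phone=555-5443 → 555-5443
item=Q: mobile=NULL, home_phone=NULL, office_phone=NULL, → literal 555-2292 → 555-2292
item=R: mobile=NULL, home_phone=NULL, office_phone=555-8046 → 555-8046
item=S: mobile=NULL, home_phone=555-3662 → 555-3662
item=T: mobile=NULL, home_phone=555-7361 → 555-7361
item=V: mobile=NULL, home_phone=555-4895 → 555-4895
item=X: mobile=555-3525 → 555-3525

555-4210, 555-1059, 555-5443, 555-2292, 555-8046, 555-3662, 555-7361, 555-4895, 555-3525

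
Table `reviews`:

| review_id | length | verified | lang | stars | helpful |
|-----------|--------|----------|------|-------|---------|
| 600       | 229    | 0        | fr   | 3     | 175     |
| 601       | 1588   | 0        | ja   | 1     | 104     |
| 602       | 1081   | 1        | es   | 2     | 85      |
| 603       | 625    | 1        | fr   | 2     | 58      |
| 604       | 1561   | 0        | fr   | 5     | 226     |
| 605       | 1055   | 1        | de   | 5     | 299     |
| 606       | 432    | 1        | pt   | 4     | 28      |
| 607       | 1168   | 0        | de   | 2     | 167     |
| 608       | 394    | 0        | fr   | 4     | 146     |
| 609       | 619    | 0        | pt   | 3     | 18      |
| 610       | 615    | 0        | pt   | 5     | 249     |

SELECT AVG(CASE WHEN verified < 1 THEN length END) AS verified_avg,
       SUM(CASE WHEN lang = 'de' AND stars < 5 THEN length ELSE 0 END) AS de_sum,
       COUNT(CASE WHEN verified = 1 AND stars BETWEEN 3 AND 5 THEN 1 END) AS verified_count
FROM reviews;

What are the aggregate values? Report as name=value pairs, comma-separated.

[verified_avg: verified < 1]
review_id=600: ✓ → 229
review_id=601: ✓ → 1588
review_id=602: ✗
review_id=603: ✗
review_id=604: ✓ → 1561
review_id=605: ✗
review_id=606: ✗
review_id=607: ✓ → 1168
review_id=608: ✓ → 394
review_id=609: ✓ → 619
review_id=610: ✓ → 615
verified_avg = (229 + 1588 + 1561 + 1168 + 394 + 619 + 615) / 7 = 882
—
[de_sum: lang = 'de' AND stars < 5]
review_id=600: ✗
review_id=601: ✗
review_id=602: ✗
review_id=603: ✗
review_id=604: ✗
review_id=605: ✗
review_id=606: ✗
review_id=607: ✓ → 1168
review_id=608: ✗
review_id=609: ✗
review_id=610: ✗
de_sum = 1168
—
[verified_count: verified = 1 AND stars BETWEEN 3 AND 5]
review_id=600: ✗
review_id=601: ✗
review_id=602: ✗
review_id=603: ✗
review_id=604: ✗
review_id=605: ✓ → 1
review_id=606: ✓ → 1
review_id=607: ✗
review_id=608: ✗
review_id=609: ✗
review_id=610: ✗
verified_count = COUNT(1, 1) = 2

verified_avg=882, de_sum=1168, verified_count=2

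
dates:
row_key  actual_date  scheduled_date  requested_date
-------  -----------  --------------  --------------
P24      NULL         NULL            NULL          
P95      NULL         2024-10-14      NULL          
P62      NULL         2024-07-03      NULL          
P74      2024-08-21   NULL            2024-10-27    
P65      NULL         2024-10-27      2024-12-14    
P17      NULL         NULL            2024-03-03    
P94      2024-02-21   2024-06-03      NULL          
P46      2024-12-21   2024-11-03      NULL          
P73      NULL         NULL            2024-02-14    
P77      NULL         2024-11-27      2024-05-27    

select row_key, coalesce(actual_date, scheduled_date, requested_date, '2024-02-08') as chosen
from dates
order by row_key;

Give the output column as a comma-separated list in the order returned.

row_key=P17: actual_date=NULL, scheduled_date=NULL, requested_date=2024-03-03 → 2024-03-03
row_key=P24: actual_date=NULL, scheduled_date=NULL, requested_date=NULL, → literal 2024-02-08 → 2024-02-08
row_key=P46: actual_date=2024-12-21 → 2024-12-21
row_key=P62: actual_date=NULL, scheduled_date=2024-07-03 → 2024-07-03
row_key=P65: actual_date=NULL, scheduled_date=2024-10-27 → 2024-10-27
row_key=P73: actual_date=NULL, scheduled_date=NULL, requested_date=2024-02-14 → 2024-02-14
row_key=P74: actual_date=2024-08-21 → 2024-08-21
row_key=P77: actual_date=NULL, scheduled_date=2024-11-27 → 2024-11-27
row_key=P94: actual_date=2024-02-21 → 2024-02-21
row_key=P95: actual_date=NULL, scheduled_date=2024-10-14 → 2024-10-14

2024-03-03, 2024-02-08, 2024-12-21, 2024-07-03, 2024-10-27, 2024-02-14, 2024-08-21, 2024-11-27, 2024-02-21, 2024-10-14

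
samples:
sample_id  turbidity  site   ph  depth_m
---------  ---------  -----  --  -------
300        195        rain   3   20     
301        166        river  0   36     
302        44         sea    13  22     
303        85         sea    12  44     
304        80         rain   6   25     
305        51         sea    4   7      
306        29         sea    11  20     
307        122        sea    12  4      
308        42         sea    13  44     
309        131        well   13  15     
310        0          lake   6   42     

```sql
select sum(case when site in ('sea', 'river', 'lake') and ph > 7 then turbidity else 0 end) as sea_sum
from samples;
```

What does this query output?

sample_id=300: ✗
sample_id=301: ✗
sample_id=302: ✓ → 44
sample_id=303: ✓ → 85
sample_id=304: ✗
sample_id=305: ✗
sample_id=306: ✓ → 29
sample_id=307: ✓ → 122
sample_id=308: ✓ → 42
sample_id=309: ✗
sample_id=310: ✗
sea_sum = 44 + 85 + 29 + 122 + 42 = 322

322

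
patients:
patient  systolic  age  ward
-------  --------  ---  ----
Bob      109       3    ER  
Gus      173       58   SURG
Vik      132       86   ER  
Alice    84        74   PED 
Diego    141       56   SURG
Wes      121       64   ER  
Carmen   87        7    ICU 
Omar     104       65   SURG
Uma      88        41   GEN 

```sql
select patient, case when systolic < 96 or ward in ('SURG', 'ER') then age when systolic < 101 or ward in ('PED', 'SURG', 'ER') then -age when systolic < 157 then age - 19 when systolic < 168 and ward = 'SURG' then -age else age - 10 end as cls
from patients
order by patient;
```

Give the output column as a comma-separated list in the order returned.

patient=Alice: systolic < 96 or ward in ('SURG', 'ER') → 74
patient=Bob: systolic < 96 or ward in ('SURG', 'ER') → 3
patient=Carmen: systolic < 96 or ward in ('SURG', 'ER') → 7
patient=Diego: systolic < 96 or ward in ('SURG', 'ER') → 56
patient=Gus: systolic < 96 or ward in ('SURG', 'ER') → 58
patient=Omar: systolic < 96 or ward in ('SURG', 'ER') → 65
patient=Uma: systolic < 96 or ward in ('SURG', 'ER') → 41
patient=Vik: systolic < 96 or ward in ('SURG', 'ER') → 86
patient=Wes: systolic < 96 or ward in ('SURG', 'ER') → 64

74, 3, 7, 56, 58, 65, 41, 86, 64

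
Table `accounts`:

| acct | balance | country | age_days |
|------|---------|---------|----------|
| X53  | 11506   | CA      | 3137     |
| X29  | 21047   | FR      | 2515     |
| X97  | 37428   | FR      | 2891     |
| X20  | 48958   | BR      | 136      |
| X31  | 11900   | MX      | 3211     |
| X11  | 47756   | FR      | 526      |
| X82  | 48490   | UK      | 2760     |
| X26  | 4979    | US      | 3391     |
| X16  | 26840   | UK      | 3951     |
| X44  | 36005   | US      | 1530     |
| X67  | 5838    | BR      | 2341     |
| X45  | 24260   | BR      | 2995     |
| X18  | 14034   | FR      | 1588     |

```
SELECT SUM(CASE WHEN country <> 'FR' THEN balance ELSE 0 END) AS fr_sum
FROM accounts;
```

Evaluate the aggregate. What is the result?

acct=X53: ✓ → 11506
acct=X29: ✗
acct=X97: ✗
acct=X20: ✓ → 48958
acct=X31: ✓ → 11900
acct=X11: ✗
acct=X82: ✓ → 48490
acct=X26: ✓ → 4979
acct=X16: ✓ → 26840
acct=X44: ✓ → 36005
acct=X67: ✓ → 5838
acct=X45: ✓ → 24260
acct=X18: ✗
fr_sum = 11506 + 48958 + 11900 + 48490 + 4979 + 26840 + 36005 + 5838 + 24260 = 218776

218776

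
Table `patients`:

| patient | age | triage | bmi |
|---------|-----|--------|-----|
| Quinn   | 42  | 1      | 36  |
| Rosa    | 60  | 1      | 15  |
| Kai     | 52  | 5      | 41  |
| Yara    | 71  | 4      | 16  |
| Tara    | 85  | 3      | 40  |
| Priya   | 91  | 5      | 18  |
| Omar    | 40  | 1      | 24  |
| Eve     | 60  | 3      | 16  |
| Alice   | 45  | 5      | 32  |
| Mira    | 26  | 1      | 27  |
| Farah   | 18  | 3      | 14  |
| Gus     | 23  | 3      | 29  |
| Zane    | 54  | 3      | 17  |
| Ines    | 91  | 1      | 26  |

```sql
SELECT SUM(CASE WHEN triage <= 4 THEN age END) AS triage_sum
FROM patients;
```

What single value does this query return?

patient=Quinn: ✓ → 42
patient=Rosa: ✓ → 60
patient=Kai: ✗
patient=Yara: ✓ → 71
patient=Tara: ✓ → 85
patient=Priya: ✗
patient=Omar: ✓ → 40
patient=Eve: ✓ → 60
patient=Alice: ✗
patient=Mira: ✓ → 26
patient=Farah: ✓ → 18
patient=Gus: ✓ → 23
patient=Zane: ✓ → 54
patient=Ines: ✓ → 91
triage_sum = 42 + 60 + 71 + 85 + 40 + 60 + 26 + 18 + 23 + 54 + 91 = 570

570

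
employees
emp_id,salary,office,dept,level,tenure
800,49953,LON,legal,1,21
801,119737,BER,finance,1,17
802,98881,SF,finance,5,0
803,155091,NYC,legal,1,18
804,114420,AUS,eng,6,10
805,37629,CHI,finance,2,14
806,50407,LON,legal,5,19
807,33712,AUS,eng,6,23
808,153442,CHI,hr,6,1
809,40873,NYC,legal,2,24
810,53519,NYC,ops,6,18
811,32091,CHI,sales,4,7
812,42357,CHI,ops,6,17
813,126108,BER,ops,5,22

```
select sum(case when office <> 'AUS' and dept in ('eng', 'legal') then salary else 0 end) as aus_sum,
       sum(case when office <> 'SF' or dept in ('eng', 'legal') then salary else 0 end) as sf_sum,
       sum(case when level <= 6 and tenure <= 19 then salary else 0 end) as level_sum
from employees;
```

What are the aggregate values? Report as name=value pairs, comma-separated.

[aus_sum: office <> 'AUS' and dept in ('eng', 'legal')]
emp_id=800: ✓ → 49953
emp_id=801: ✗
emp_id=802: ✗
emp_id=803: ✓ → 155091
emp_id=804: ✗
emp_id=805: ✗
emp_id=806: ✓ → 50407
emp_id=807: ✗
emp_id=808: ✗
emp_id=809: ✓ → 40873
emp_id=810: ✗
emp_id=811: ✗
emp_id=812: ✗
emp_id=813: ✗
aus_sum = 49953 + 155091 + 50407 + 40873 = 296324
—
[sf_sum: office <> 'SF' or dept in ('eng', 'legal')]
emp_id=800: ✓ → 49953
emp_id=801: ✓ → 119737
emp_id=802: ✗
emp_id=803: ✓ → 155091
emp_id=804: ✓ → 114420
emp_id=805: ✓ → 37629
emp_id=806: ✓ → 50407
emp_id=807: ✓ → 33712
emp_id=808: ✓ → 153442
emp_id=809: ✓ → 40873
emp_id=810: ✓ → 53519
emp_id=811: ✓ → 32091
emp_id=812: ✓ → 42357
emp_id=813: ✓ → 126108
sf_sum = 49953 + 119737 + 155091 + 114420 + 37629 + 50407 + 33712 + 153442 + 40873 + 53519 + 32091 + 42357 + 126108 = 1009339
—
[level_sum: level <= 6 and tenure <= 19]
emp_id=800: ✗
emp_id=801: ✓ → 119737
emp_id=802: ✓ → 98881
emp_id=803: ✓ → 155091
emp_id=804: ✓ → 114420
emp_id=805: ✓ → 37629
emp_id=806: ✓ → 50407
emp_id=807: ✗
emp_id=808: ✓ → 153442
emp_id=809: ✗
emp_id=810: ✓ → 53519
emp_id=811: ✓ → 32091
emp_id=812: ✓ → 42357
emp_id=813: ✗
level_sum = 119737 + 98881 + 155091 + 114420 + 37629 + 50407 + 153442 + 53519 + 32091 + 42357 = 857574

aus_sum=296324, sf_sum=1009339, level_sum=857574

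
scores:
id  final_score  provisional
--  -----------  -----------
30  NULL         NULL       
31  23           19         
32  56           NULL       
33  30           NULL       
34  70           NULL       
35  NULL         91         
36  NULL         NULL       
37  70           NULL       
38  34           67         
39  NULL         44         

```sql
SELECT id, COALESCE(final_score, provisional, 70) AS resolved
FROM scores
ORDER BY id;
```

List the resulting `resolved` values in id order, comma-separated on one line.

70, 23, 56, 30, 70, 91, 70, 70, 34, 44

id=30: final_score=NULL, provisional=NULL, → literal 70 → 70
id=31: final_score=23 → 23
id=32: final_score=56 → 56
id=33: final_score=30 → 30
id=34: final_score=70 → 70
id=35: final_score=NULL, provisional=91 → 91
id=36: final_score=NULL, provisional=NULL, → literal 70 → 70
id=37: final_score=70 → 70
id=38: final_score=34 → 34
id=39: final_score=NULL, provisional=44 → 44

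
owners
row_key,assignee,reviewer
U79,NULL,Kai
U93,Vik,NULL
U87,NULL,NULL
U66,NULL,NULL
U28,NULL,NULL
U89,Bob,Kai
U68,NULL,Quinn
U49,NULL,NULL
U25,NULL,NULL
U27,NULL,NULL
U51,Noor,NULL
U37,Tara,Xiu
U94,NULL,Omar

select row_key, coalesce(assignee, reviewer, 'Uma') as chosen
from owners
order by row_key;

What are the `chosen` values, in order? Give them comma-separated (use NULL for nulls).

row_key=U25: assignee=NULL, reviewer=NULL, → literal Uma → Uma
row_key=U27: assignee=NULL, reviewer=NULL, → literal Uma → Uma
row_key=U28: assignee=NULL, reviewer=NULL, → literal Uma → Uma
row_key=U37: assignee=Tara → Tara
row_key=U49: assignee=NULL, reviewer=NULL, → literal Uma → Uma
row_key=U51: assignee=Noor → Noor
row_key=U66: assignee=NULL, reviewer=NULL, → literal Uma → Uma
row_key=U68: assignee=NULL, reviewer=Quinn → Quinn
row_key=U79: assignee=NULL, reviewer=Kai → Kai
row_key=U87: assignee=NULL, reviewer=NULL, → literal Uma → Uma
row_key=U89: assignee=Bob → Bob
row_key=U93: assignee=Vik → Vik
row_key=U94: assignee=NULL, reviewer=Omar → Omar

Uma, Uma, Uma, Tara, Uma, Noor, Uma, Quinn, Kai, Uma, Bob, Vik, Omar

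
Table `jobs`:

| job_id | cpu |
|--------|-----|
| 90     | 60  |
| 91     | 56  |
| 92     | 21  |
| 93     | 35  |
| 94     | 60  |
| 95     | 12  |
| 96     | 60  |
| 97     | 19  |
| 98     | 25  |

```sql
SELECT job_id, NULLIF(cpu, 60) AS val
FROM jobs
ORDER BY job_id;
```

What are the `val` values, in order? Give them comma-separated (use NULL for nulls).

NULL, 56, 21, 35, NULL, 12, NULL, 19, 25

job_id=90: cpu=60 vs 60: equal → NULL
job_id=91: cpu=56 vs 60: differ → 56
job_id=92: cpu=21 vs 60: differ → 21
job_id=93: cpu=35 vs 60: differ → 35
job_id=94: cpu=60 vs 60: equal → NULL
job_id=95: cpu=12 vs 60: differ → 12
job_id=96: cpu=60 vs 60: equal → NULL
job_id=97: cpu=19 vs 60: differ → 19
job_id=98: cpu=25 vs 60: differ → 25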